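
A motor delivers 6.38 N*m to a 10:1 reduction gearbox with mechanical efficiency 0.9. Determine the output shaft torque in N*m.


tau_out = tau_in * N * eta = 6.38 * 10 * 0.9 = 57.4200

57.4200 N*m


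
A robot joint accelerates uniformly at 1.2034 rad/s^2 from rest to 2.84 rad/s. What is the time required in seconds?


t = delta_omega / alpha = 2.84 / 1.2034 = 2.3600

2.3600 s


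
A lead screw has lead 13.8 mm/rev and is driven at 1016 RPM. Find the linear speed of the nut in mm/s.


v = lead * (RPM/60) = 13.8*1016/60 = 233.6800

233.6800 mm/s


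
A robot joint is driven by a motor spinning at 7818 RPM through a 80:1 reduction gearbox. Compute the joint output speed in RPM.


omega_joint = omega_motor / N = 7818 / 80 = 97.7250

97.7250 RPM


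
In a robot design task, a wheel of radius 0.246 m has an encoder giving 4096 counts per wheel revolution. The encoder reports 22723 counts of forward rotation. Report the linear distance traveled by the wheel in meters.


revs = 22723/4096 = 5.547607
d = revs * 2*pi*r = 5.547607 * 2*pi*0.246 = 8.5747

8.5747 m


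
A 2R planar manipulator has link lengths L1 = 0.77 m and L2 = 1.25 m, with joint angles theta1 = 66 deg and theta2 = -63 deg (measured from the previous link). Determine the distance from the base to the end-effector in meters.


x = L1*cos(th1) + L2*cos(th1+th2) = 1.561474
y = L1*sin(th1) + L2*sin(th1+th2) = 0.768850
d = sqrt(x^2 + y^2) = sqrt(2.438201 + 0.591130) = 1.7405

1.7405 m


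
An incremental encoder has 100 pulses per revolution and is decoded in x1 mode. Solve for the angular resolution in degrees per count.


resolution = 360 / (PPR * 1) = 360 / 100 = 3.6000

3.6000 degrees


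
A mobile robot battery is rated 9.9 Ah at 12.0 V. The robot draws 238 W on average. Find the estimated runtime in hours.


E = 9.9*12.0 = 118.8000 Wh
t = E/P = 118.8000/238 = 0.4992

0.4992 hours


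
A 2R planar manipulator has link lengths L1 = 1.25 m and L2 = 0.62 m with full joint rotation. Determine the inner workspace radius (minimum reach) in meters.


r_min = |L1 - L2| = |1.25 - 0.62| = 0.6300

0.6300 m


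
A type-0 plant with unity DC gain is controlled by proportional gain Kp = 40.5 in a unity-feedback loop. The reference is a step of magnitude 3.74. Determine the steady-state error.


e_ss = R/(1 + Kp) = 3.74/(1 + 40.5) = 3.74/41.5000 = 0.0901

0.0901


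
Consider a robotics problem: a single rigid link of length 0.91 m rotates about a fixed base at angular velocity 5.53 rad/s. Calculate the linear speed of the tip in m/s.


v = L*omega = 0.91 * 5.53 = 5.0323

5.0323 m/s


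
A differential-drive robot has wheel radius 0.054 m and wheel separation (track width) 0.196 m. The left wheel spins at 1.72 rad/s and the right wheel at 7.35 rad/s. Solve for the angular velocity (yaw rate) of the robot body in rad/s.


omega = r*(wR - wL)/L = 0.054*(7.35 - (1.72))/0.196 = 1.5511

1.5511 rad/s


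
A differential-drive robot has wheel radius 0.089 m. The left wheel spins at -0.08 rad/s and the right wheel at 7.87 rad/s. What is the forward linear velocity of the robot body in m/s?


v = r*(wR + wL)/2 = 0.089*(7.87 + -0.08)/2 = 0.3467

0.3467 m/s


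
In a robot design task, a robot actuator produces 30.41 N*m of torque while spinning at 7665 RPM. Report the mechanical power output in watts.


omega = 7665 * 2*pi/60 = 802.676923 rad/s
P = tau * omega = 30.41 * 802.676923 = 24409.4052

24409.4052 W


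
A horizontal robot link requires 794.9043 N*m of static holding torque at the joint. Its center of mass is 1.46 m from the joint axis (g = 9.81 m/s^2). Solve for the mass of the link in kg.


m = tau / (g*L) = 794.9043 / (9.81 * 1.46) = 55.5000

55.5000 kg


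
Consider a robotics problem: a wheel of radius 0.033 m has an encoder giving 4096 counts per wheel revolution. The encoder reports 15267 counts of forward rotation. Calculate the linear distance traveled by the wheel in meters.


revs = 15267/4096 = 3.727295
d = revs * 2*pi*r = 3.727295 * 2*pi*0.033 = 0.7728

0.7728 m


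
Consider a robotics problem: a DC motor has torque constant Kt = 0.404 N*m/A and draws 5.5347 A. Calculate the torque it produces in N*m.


tau = Kt * I = 0.404*5.5347 = 2.2360

2.2360 N*m


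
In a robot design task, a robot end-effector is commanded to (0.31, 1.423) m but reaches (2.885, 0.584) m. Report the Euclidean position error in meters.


dx = 2.885 - (0.31) = 2.5750, dy = 0.584 - (1.423) = -0.8390
err = sqrt(6.630625 + 0.703921) = 2.7082

2.7082 m


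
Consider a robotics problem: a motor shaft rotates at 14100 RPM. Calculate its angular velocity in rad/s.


omega = 14100 * 2*pi/60 = 1476.5485

1476.5485 rad/s


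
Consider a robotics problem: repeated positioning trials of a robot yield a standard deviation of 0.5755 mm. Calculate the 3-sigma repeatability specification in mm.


repeatability = 3*sigma = 3*0.5755 = 1.7265

1.7265 mm


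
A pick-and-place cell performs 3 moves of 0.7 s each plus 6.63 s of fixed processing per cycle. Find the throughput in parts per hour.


T_cycle = 3*0.7 + 6.63 = 8.7300 s
rate = 3600/T = 412.3711

412.3711 parts/hour


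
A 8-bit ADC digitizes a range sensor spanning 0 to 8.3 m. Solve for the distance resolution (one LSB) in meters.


res = range / 2^n = 8.3/2^8 = 8.3/256 = 0.0324

0.0324 m


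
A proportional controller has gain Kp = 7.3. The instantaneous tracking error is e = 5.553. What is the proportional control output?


u_P = Kp * e = 7.3 * 5.553 = 40.5369

40.5369


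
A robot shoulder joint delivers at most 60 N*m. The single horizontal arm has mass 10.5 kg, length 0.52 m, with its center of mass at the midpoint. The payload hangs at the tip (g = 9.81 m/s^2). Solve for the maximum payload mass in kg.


tau_arm = m_arm*g*(L/2) = 10.5*9.81*0.52/2 = 26.7813 N*m
tau_payload = tau_max - tau_arm = 60 - 26.7813 = 33.2187
m_payload = tau_payload / (g*L) = 33.2187 / (9.81*0.52) = 6.5119

6.5119 kg


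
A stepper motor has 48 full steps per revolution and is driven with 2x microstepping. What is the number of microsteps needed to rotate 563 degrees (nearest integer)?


step_size = 360/(48*2) = 360/96 = 3.750000 deg
n = 563/(360/96) = 563*96/360 = 150.1333 -> 150

150 steps


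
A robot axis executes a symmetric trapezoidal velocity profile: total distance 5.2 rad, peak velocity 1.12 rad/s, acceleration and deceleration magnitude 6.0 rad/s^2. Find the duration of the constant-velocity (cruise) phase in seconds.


t_acc = v/a = 0.186667 s, d_acc = v^2/(2a) = 0.104533 rad each
d_cruise = 5.2 - 2*0.104533 = 4.990934 rad
t_cruise = d_cruise/v = 4.990934/1.12 = 4.4562

4.4562 s


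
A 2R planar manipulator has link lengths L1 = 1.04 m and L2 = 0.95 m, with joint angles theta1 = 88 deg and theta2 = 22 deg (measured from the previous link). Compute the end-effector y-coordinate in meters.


y = L1*sin(th1) + L2*sin(th1+th2) = 1.04*sin(88 deg) + 0.95*sin(110 deg) = 1.9321

1.9321 m


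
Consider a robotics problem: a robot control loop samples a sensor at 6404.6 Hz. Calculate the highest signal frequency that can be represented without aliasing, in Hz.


f_max = f_s/2 = 6404.6/2 = 3202.3000

3202.3000 Hz


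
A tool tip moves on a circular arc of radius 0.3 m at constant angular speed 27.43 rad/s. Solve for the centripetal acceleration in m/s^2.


a_c = omega^2 * r = 27.43^2 * 0.3 = 225.7215

225.7215 m/s^2


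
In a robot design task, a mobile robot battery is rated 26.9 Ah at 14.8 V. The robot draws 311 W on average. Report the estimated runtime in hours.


E = 26.9*14.8 = 398.1200 Wh
t = E/P = 398.1200/311 = 1.2801

1.2801 hours


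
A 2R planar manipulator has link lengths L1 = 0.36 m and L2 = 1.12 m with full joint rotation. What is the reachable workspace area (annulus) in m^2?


r_max = L1 + L2 = 1.4800, r_min = |L1 - L2| = 0.7600
A = pi*(r_max^2 - r_min^2) = pi*(2.1904 - 0.5776) = 5.0668

5.0668 m^2


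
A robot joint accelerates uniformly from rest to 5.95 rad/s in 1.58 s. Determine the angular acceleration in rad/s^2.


alpha = delta_omega / t = 5.95 / 1.58 = 3.7658

3.7658 rad/s^2


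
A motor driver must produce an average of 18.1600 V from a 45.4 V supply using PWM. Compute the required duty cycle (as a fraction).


D = V_avg/V_supply = 18.1600/45.4 = 0.4000

0.4000


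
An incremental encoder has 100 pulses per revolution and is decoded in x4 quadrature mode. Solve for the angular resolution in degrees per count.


resolution = 360 / (PPR * 4) = 360 / 400 = 0.9000

0.9000 degrees


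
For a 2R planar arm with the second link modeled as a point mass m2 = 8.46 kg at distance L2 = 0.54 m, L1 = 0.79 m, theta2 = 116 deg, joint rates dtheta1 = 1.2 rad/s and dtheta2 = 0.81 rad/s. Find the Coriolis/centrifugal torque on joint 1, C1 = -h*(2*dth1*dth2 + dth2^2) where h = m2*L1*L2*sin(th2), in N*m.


h = m2*L1*L2*sin(th2) = 8.46*0.79*0.54*sin(116 deg) = 3.243780
C1 = -h*(2*1.2*0.81 + 0.81^2) = -3.243780*2.6001 = -8.4342

-8.4342 N*m


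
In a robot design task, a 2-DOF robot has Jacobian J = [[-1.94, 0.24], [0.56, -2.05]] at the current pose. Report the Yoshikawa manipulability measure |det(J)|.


det(J) = -1.94*-2.05 - (0.24)*(0.56) = 3.8426
|det(J)| = 3.8426

3.8426


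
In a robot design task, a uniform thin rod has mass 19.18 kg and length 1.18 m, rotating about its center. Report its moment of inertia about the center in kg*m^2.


I = (1/12)*m*L^2 = (1/12)*19.18*1.18^2 = 2.2255

2.2255 kg*m^2


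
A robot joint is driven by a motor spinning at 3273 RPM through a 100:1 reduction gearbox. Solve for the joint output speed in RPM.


omega_joint = omega_motor / N = 3273 / 100 = 32.7300

32.7300 RPM


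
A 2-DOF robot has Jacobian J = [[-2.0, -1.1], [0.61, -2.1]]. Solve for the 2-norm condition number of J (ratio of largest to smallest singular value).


JJ^T eigenvalues: trace(JJ^T) = 9.9921, det(JJ^T) = det(J)^2 = 23.72664100
s_max^2 = (9.9921 + sqrt(4.93549841))/2 = 6.10684908
s_min^2 = (9.9921 - sqrt(4.93549841))/2 = 3.88525092
kappa = s_max/s_min = sqrt(6.10684908/3.88525092) = 1.2537

1.2537


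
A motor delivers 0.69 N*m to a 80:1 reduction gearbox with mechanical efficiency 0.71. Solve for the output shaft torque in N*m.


tau_out = tau_in * N * eta = 0.69 * 80 * 0.71 = 39.1920

39.1920 N*m


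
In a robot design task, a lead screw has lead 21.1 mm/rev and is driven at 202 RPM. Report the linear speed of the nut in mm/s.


v = lead * (RPM/60) = 21.1*202/60 = 71.0367

71.0367 mm/s


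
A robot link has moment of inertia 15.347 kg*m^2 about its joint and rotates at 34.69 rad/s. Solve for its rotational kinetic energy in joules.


KE = (1/2)*I*omega^2 = 0.5*15.347*34.69^2 = 9234.2600

9234.2600 J


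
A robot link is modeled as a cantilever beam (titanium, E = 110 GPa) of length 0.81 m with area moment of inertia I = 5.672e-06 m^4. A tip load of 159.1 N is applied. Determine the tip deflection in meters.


delta = F*L^3/(3*E*I) = 159.1*0.81^3/(3*1.100e+11*5.672e-06)
      = 84.5522631/1871760 = 4.5173e-05

4.5173e-05 m


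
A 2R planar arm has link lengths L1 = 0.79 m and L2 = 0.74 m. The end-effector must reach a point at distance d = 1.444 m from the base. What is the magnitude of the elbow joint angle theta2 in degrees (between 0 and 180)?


cos(th2) = (d^2 - L1^2 - L2^2)/(2*L1*L2) = (1.444^2 - 0.79^2 - 0.74^2)/(2*0.79*0.74) = 0.78124872
th2 = acos(0.78124872) = 38.6250 deg

38.6250 degrees


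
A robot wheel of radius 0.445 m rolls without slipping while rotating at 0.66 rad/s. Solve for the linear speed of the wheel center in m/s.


v = omega * r = 0.66 * 0.445 = 0.2937

0.2937 m/s


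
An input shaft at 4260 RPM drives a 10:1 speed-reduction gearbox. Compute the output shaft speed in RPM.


omega_out = omega_in / N = 4260 / 10 = 426.0000

426.0000 RPM


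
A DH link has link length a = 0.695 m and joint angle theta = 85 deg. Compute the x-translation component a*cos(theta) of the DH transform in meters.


a*cos(theta) = 0.695*cos(85 deg) = 0.0606

0.0606 m


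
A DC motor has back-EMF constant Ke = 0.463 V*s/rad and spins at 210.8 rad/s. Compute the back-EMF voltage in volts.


V_emf = Ke * omega = 0.463*210.8 = 97.6004

97.6004 V


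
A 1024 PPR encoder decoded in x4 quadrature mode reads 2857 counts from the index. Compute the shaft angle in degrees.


angle = counts * 360 / (PPR*4) = 2857 * 360 / 4096 = 251.1035

251.1035 degrees


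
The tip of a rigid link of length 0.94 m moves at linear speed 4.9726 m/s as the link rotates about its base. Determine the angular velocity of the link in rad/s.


omega = v / L = 4.9726 / 0.94 = 5.2900

5.2900 rad/s


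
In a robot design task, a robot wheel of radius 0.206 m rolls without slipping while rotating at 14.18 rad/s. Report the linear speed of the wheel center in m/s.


v = omega * r = 14.18 * 0.206 = 2.9211

2.9211 m/s


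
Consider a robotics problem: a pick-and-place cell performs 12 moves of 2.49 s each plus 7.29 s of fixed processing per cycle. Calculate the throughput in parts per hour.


T_cycle = 12*2.49 + 7.29 = 37.1700 s
rate = 3600/T = 96.8523

96.8523 parts/hour


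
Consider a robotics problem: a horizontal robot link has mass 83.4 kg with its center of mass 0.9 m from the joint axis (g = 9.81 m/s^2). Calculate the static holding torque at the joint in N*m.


tau = m*g*L = 83.4 * 9.81 * 0.9 = 736.3386

736.3386 N*m


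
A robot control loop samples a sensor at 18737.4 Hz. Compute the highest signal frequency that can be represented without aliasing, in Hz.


f_max = f_s/2 = 18737.4/2 = 9368.7000

9368.7000 Hz


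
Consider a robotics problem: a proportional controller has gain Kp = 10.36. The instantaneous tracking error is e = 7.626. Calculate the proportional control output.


u_P = Kp * e = 10.36 * 7.626 = 79.0054

79.0054


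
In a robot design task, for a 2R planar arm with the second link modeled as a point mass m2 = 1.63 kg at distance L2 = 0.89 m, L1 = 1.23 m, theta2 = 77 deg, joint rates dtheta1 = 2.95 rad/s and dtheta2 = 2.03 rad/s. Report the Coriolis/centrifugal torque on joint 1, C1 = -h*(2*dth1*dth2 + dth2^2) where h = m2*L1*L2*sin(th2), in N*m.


h = m2*L1*L2*sin(th2) = 1.63*1.23*0.89*sin(77 deg) = 1.738628
C1 = -h*(2*2.95*2.03 + 2.03^2) = -1.738628*16.0979 = -27.9883

-27.9883 N*m


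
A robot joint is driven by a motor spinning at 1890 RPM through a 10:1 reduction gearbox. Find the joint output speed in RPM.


omega_joint = omega_motor / N = 1890 / 10 = 189.0000

189.0000 RPM


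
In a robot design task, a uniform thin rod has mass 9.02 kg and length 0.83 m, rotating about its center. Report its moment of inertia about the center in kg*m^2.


I = (1/12)*m*L^2 = (1/12)*9.02*0.83^2 = 0.5178

0.5178 kg*m^2


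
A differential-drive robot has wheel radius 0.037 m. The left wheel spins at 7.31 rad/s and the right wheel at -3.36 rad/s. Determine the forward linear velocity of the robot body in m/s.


v = r*(wR + wL)/2 = 0.037*(-3.36 + 7.31)/2 = 0.0731

0.0731 m/s


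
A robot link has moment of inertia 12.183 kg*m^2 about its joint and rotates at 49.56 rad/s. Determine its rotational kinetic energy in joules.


KE = (1/2)*I*omega^2 = 0.5*12.183*49.56^2 = 14961.9033

14961.9033 J


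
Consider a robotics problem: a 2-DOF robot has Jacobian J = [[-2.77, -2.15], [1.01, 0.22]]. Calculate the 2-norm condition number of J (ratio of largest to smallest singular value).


JJ^T eigenvalues: trace(JJ^T) = 13.3639, det(JJ^T) = det(J)^2 = 2.44015641
s_max^2 = (13.3639 + sqrt(168.83319757))/2 = 13.17874147
s_min^2 = (13.3639 - sqrt(168.83319757))/2 = 0.18515853
kappa = s_max/s_min = sqrt(13.17874147/0.18515853) = 8.4366

8.4366


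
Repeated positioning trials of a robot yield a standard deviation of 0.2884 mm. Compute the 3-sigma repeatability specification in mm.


repeatability = 3*sigma = 3*0.2884 = 0.8652

0.8652 mm


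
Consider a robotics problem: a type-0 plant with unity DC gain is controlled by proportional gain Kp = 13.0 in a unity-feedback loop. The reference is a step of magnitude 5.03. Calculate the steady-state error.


e_ss = R/(1 + Kp) = 5.03/(1 + 13.0) = 5.03/14.0000 = 0.3593

0.3593


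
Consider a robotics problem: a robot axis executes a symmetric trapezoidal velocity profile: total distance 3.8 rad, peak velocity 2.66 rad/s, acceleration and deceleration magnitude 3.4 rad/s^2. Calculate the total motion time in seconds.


t_acc = v/a = 2.66/3.4 = 0.782353 s
d_acc = v^2/(2a) = 1.040529 rad (each ramp)
d_cruise = 3.8 - 2*1.040529 = 1.718942 rad
t_cruise = 1.718942/2.66 = 0.646219 s
t_total = 2*0.782353 + 0.646219 = 2.2109

2.2109 s


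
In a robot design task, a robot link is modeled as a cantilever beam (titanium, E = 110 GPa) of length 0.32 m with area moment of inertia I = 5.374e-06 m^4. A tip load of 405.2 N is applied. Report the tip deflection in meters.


delta = F*L^3/(3*E*I) = 405.2*0.32^3/(3*1.100e+11*5.374e-06)
      = 13.2775936/1773420 = 7.4870e-06

7.4870e-06 m


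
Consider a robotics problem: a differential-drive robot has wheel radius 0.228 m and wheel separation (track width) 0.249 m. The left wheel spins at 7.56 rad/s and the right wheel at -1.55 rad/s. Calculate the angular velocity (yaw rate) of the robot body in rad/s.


omega = r*(wR - wL)/L = 0.228*(-1.55 - (7.56))/0.249 = -8.3417

-8.3417 rad/s


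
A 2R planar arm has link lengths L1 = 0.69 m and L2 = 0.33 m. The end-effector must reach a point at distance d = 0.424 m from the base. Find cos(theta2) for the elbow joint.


cos(th2) = (d^2 - L1^2 - L2^2)/(2*L1*L2) = (0.424^2 - 0.69^2 - 0.33^2)/(2*0.69*0.33) = -0.8898

-0.8898


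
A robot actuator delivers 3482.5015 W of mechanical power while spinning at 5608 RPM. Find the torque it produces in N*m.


omega = 5608 * 2*pi/60 = 587.268387 rad/s
tau = P / omega = 3482.5015 / 587.268387 = 5.9300

5.9300 N*m


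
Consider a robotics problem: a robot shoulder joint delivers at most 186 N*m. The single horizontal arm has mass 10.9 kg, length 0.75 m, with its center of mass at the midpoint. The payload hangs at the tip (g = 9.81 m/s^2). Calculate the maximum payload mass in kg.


tau_arm = m_arm*g*(L/2) = 10.9*9.81*0.75/2 = 40.0984 N*m
tau_payload = tau_max - tau_arm = 186 - 40.0984 = 145.9016
m_payload = tau_payload / (g*L) = 145.9016 / (9.81*0.75) = 19.8303

19.8303 kg


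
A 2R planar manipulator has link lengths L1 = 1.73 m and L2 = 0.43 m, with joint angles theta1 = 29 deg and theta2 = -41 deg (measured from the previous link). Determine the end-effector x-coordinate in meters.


x = L1*cos(th1) + L2*cos(th1+th2) = 1.73*cos(29 deg) + 0.43*cos(-12 deg) = 1.9337

1.9337 m


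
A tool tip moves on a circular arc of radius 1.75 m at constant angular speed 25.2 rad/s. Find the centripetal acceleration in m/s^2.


a_c = omega^2 * r = 25.2^2 * 1.75 = 1111.3200

1111.3200 m/s^2


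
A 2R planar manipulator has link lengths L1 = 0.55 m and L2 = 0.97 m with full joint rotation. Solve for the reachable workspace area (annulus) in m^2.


r_max = L1 + L2 = 1.5200, r_min = |L1 - L2| = 0.4200
A = pi*(r_max^2 - r_min^2) = pi*(2.3104 - 0.1764) = 6.7042

6.7042 m^2


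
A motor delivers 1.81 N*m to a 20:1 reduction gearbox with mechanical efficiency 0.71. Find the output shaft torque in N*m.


tau_out = tau_in * N * eta = 1.81 * 20 * 0.71 = 25.7020

25.7020 N*m


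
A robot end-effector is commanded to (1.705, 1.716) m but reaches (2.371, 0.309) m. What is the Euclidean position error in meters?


dx = 2.371 - (1.705) = 0.6660, dy = 0.309 - (1.716) = -1.4070
err = sqrt(0.443556 + 1.979649) = 1.5567

1.5567 m


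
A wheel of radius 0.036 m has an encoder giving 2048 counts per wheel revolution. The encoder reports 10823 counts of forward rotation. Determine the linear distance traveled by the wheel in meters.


revs = 10823/2048 = 5.284668
d = revs * 2*pi*r = 5.284668 * 2*pi*0.036 = 1.1954

1.1954 m


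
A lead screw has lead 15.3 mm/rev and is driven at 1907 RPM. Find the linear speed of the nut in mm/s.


v = lead * (RPM/60) = 15.3*1907/60 = 486.2850

486.2850 mm/s


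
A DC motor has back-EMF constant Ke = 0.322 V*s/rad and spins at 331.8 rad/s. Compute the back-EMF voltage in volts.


V_emf = Ke * omega = 0.322*331.8 = 106.8396

106.8396 V


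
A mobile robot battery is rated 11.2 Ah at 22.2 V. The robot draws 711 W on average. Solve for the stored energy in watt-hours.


E = capacity * V = 11.2*22.2 = 248.6400

248.6400 Wh


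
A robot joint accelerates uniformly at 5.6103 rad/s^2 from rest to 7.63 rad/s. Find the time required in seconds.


t = delta_omega / alpha = 7.63 / 5.6103 = 1.3600

1.3600 s


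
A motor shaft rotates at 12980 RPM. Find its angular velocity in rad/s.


omega = 12980 * 2*pi/60 = 1359.2624

1359.2624 rad/s


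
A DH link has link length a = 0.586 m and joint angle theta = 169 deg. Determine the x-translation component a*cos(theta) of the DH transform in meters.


a*cos(theta) = 0.586*cos(169 deg) = -0.5752

-0.5752 m


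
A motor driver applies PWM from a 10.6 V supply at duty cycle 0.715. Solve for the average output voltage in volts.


V_avg = V_supply * D = 10.6*0.715 = 7.5790

7.5790 V


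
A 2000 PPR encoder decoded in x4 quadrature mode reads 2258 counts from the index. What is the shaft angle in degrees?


angle = counts * 360 / (PPR*4) = 2258 * 360 / 8000 = 101.6100

101.6100 degrees


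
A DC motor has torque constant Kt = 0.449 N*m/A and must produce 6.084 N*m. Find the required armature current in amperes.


I = tau / Kt = 6.084/0.449 = 13.5501

13.5501 A


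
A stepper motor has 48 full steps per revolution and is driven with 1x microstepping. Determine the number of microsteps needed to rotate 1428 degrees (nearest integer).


step_size = 360/(48*1) = 360/48 = 7.500000 deg
n = 1428/(360/48) = 1428*48/360 = 190.4000 -> 190

190 steps


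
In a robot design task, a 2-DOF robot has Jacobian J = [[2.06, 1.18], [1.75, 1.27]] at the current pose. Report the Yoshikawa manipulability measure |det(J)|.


det(J) = 2.06*1.27 - (1.18)*(1.75) = 0.5512
|det(J)| = 0.5512

0.5512


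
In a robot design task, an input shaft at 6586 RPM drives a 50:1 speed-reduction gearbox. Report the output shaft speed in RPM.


omega_out = omega_in / N = 6586 / 50 = 131.7200

131.7200 RPM


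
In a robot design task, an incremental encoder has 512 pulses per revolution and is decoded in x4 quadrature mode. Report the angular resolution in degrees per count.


resolution = 360 / (PPR * 4) = 360 / 2048 = 0.1758

0.1758 degrees


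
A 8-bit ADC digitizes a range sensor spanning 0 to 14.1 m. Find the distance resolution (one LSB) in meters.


res = range / 2^n = 14.1/2^8 = 14.1/256 = 0.0551

0.0551 m


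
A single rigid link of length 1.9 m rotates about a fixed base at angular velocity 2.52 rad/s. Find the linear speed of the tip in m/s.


v = L*omega = 1.9 * 2.52 = 4.7880

4.7880 m/s


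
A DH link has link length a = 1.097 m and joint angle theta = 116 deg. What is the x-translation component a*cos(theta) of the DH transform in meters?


a*cos(theta) = 1.097*cos(116 deg) = -0.4809

-0.4809 m


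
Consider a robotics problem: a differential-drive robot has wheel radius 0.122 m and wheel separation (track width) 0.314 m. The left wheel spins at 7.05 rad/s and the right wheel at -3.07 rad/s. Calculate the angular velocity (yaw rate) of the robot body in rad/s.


omega = r*(wR - wL)/L = 0.122*(-3.07 - (7.05))/0.314 = -3.9320

-3.9320 rad/s


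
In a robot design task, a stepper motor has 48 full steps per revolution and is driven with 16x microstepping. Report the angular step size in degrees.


step = 360/(48*16) = 360/768 = 0.4688

0.4688 degrees


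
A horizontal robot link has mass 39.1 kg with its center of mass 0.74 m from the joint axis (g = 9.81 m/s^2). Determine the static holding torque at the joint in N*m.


tau = m*g*L = 39.1 * 9.81 * 0.74 = 283.8425

283.8425 N*m


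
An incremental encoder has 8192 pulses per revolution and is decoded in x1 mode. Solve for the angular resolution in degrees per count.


resolution = 360 / (PPR * 1) = 360 / 8192 = 0.0439

0.0439 degrees


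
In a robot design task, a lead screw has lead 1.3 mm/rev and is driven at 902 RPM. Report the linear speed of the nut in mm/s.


v = lead * (RPM/60) = 1.3*902/60 = 19.5433

19.5433 mm/s


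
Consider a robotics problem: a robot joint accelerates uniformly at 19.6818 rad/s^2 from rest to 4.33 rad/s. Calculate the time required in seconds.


t = delta_omega / alpha = 4.33 / 19.6818 = 0.2200

0.2200 s


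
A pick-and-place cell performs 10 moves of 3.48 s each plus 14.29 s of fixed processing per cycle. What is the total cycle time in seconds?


T = 10*3.48 + 14.29 = 49.0900

49.0900 s


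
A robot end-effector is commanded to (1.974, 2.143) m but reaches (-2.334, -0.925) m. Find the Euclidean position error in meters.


dx = -2.334 - (1.974) = -4.3080, dy = -0.925 - (2.143) = -3.0680
err = sqrt(18.558864 + 9.412624) = 5.2888

5.2888 m


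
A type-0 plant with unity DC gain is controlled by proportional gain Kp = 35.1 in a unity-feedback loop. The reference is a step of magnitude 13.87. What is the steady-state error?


e_ss = R/(1 + Kp) = 13.87/(1 + 35.1) = 13.87/36.1000 = 0.3842

0.3842


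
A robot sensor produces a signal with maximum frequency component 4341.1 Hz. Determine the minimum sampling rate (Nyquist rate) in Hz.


f_s,min = 2*f_max = 2*4341.1 = 8682.2000

8682.2000 Hz


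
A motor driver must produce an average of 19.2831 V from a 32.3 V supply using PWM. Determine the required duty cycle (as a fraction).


D = V_avg/V_supply = 19.2831/32.3 = 0.5970

0.5970


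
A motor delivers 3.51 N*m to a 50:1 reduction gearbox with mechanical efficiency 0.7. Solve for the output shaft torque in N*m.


tau_out = tau_in * N * eta = 3.51 * 50 * 0.7 = 122.8500

122.8500 N*m


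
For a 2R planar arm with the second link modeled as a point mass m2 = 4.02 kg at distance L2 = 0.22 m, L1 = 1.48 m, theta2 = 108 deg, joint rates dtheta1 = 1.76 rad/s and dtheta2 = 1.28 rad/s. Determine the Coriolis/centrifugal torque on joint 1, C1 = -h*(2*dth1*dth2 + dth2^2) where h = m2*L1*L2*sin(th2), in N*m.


h = m2*L1*L2*sin(th2) = 4.02*1.48*0.22*sin(108 deg) = 1.244849
C1 = -h*(2*1.76*1.28 + 1.28^2) = -1.244849*6.1440 = -7.6484

-7.6484 N*m


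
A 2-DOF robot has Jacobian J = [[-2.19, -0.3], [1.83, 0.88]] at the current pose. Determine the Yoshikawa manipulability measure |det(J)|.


det(J) = -2.19*0.88 - (-0.3)*(1.83) = -1.3782
|det(J)| = 1.3782

1.3782


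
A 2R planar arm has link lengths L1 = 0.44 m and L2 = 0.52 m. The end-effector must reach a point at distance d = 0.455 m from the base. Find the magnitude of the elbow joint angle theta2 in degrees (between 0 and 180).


cos(th2) = (d^2 - L1^2 - L2^2)/(2*L1*L2) = (0.455^2 - 0.44^2 - 0.52^2)/(2*0.44*0.52) = -0.56157124
th2 = acos(-0.56157124) = 124.1645 deg

124.1645 degrees


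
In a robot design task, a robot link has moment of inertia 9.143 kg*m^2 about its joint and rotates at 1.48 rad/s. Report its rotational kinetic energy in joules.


KE = (1/2)*I*omega^2 = 0.5*9.143*1.48^2 = 10.0134

10.0134 J


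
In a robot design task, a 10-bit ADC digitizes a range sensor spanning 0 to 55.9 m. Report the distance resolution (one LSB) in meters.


res = range / 2^n = 55.9/2^10 = 55.9/1024 = 0.0546

0.0546 m


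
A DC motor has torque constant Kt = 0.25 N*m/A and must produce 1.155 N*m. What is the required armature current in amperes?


I = tau / Kt = 1.155/0.25 = 4.6200

4.6200 A


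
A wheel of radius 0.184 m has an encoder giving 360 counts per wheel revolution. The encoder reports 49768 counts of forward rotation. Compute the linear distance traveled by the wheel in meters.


revs = 49768/360 = 138.244444
d = revs * 2*pi*r = 138.244444 * 2*pi*0.184 = 159.8252

159.8252 m


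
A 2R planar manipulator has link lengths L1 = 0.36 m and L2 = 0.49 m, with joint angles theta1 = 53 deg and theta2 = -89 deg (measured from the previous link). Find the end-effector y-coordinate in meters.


y = L1*sin(th1) + L2*sin(th1+th2) = 0.36*sin(53 deg) + 0.49*sin(-36 deg) = -0.0005

-0.0005 m


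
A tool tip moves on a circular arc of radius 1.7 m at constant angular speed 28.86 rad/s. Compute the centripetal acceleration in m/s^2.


a_c = omega^2 * r = 28.86^2 * 1.7 = 1415.9293

1415.9293 m/s^2


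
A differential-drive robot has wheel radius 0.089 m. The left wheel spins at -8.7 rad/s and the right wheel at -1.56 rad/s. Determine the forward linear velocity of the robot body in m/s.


v = r*(wR + wL)/2 = 0.089*(-1.56 + -8.7)/2 = -0.4566

-0.4566 m/s


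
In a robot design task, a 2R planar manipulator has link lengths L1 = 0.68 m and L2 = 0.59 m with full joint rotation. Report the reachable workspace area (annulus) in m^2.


r_max = L1 + L2 = 1.2700, r_min = |L1 - L2| = 0.0900
A = pi*(r_max^2 - r_min^2) = pi*(1.6129 - 0.0081) = 5.0416

5.0416 m^2


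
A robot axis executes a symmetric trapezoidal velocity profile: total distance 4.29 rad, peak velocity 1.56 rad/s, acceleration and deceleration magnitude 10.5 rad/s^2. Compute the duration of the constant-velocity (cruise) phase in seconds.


t_acc = v/a = 0.148571 s, d_acc = v^2/(2a) = 0.115886 rad each
d_cruise = 4.29 - 2*0.115886 = 4.058228 rad
t_cruise = d_cruise/v = 4.058228/1.56 = 2.6014

2.6014 s


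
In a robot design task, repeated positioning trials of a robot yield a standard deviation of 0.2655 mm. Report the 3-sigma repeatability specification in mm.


repeatability = 3*sigma = 3*0.2655 = 0.7965

0.7965 mm


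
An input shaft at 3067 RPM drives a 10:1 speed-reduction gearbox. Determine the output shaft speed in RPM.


omega_out = omega_in / N = 3067 / 10 = 306.7000

306.7000 RPM


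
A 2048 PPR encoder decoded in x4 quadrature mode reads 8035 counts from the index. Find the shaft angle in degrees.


angle = counts * 360 / (PPR*4) = 8035 * 360 / 8192 = 353.1006

353.1006 degrees


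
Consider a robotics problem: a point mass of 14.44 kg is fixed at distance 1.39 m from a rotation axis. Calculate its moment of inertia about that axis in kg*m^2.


I = m*r^2 = 14.44*1.39^2 = 27.8995

27.8995 kg*m^2


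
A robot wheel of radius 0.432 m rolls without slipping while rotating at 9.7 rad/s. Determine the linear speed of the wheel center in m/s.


v = omega * r = 9.7 * 0.432 = 4.1904

4.1904 m/s


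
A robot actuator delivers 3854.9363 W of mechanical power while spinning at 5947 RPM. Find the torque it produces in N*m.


omega = 5947 * 2*pi/60 = 622.768384 rad/s
tau = P / omega = 3854.9363 / 622.768384 = 6.1900

6.1900 N*m


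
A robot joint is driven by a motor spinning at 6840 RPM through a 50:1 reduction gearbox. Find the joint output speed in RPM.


omega_joint = omega_motor / N = 6840 / 50 = 136.8000

136.8000 RPM


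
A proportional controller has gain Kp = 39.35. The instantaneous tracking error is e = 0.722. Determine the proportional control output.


u_P = Kp * e = 39.35 * 0.722 = 28.4107

28.4107


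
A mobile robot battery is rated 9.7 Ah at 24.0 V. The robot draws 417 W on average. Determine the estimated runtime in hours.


E = 9.7*24.0 = 232.8000 Wh
t = E/P = 232.8000/417 = 0.5583

0.5583 hours


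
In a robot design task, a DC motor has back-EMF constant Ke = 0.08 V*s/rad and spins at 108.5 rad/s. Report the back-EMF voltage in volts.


V_emf = Ke * omega = 0.08*108.5 = 8.6800

8.6800 V


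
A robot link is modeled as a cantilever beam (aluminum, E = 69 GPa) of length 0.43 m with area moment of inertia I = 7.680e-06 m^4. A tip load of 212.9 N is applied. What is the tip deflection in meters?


delta = F*L^3/(3*E*I) = 212.9*0.43^3/(3*6.900e+10*7.680e-06)
      = 16.9270403/1589760 = 1.0648e-05

1.0648e-05 m


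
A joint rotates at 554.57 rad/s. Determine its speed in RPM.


RPM = 554.57 * 60/(2*pi) = 5295.7534

5295.7534 RPM


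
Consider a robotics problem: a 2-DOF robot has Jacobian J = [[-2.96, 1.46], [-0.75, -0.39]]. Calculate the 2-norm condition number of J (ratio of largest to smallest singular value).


JJ^T eigenvalues: trace(JJ^T) = 11.6078, det(JJ^T) = det(J)^2 = 5.05980036
s_max^2 = (11.6078 + sqrt(114.50181940))/2 = 11.15417615
s_min^2 = (11.6078 - sqrt(114.50181940))/2 = 0.45362385
kappa = s_max/s_min = sqrt(11.15417615/0.45362385) = 4.9587

4.9587


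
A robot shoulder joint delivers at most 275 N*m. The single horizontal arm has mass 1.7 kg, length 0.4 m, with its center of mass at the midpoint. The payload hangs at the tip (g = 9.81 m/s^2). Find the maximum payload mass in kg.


tau_arm = m_arm*g*(L/2) = 1.7*9.81*0.4/2 = 3.3354 N*m
tau_payload = tau_max - tau_arm = 275 - 3.3354 = 271.6646
m_payload = tau_payload / (g*L) = 271.6646 / (9.81*0.4) = 69.2315

69.2315 kg


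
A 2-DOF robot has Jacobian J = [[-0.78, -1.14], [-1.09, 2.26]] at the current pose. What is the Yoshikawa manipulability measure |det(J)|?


det(J) = -0.78*2.26 - (-1.14)*(-1.09) = -3.0054
|det(J)| = 3.0054

3.0054


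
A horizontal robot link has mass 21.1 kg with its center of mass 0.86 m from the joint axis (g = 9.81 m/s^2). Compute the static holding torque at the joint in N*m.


tau = m*g*L = 21.1 * 9.81 * 0.86 = 178.0123

178.0123 N*m


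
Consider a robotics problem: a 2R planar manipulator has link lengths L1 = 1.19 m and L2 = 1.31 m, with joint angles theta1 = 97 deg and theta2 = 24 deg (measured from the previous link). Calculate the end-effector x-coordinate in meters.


x = L1*cos(th1) + L2*cos(th1+th2) = 1.19*cos(97 deg) + 1.31*cos(121 deg) = -0.8197

-0.8197 m


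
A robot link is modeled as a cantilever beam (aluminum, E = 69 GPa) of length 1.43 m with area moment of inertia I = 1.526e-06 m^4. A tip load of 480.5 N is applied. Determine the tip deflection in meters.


delta = F*L^3/(3*E*I) = 480.5*1.43^3/(3*6.900e+10*1.526e-06)
      = 1405.0814635/315882 = 0.0044

0.0044 m


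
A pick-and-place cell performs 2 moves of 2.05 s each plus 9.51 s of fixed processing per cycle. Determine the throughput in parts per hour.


T_cycle = 2*2.05 + 9.51 = 13.6100 s
rate = 3600/T = 264.5114

264.5114 parts/hour


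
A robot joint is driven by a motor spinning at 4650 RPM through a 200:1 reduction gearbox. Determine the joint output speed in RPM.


omega_joint = omega_motor / N = 4650 / 200 = 23.2500

23.2500 RPM


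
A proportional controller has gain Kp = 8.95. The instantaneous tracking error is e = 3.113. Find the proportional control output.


u_P = Kp * e = 8.95 * 3.113 = 27.8613

27.8613


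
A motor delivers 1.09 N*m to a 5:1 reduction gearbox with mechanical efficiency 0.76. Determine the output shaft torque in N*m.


tau_out = tau_in * N * eta = 1.09 * 5 * 0.76 = 4.1420

4.1420 N*m


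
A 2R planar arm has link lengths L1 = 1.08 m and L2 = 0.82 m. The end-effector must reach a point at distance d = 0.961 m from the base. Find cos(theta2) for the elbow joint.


cos(th2) = (d^2 - L1^2 - L2^2)/(2*L1*L2) = (0.961^2 - 1.08^2 - 0.82^2)/(2*1.08*0.82) = -0.5168

-0.5168


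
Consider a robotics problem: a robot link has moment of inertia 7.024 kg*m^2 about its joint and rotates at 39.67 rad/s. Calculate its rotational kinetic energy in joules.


KE = (1/2)*I*omega^2 = 0.5*7.024*39.67^2 = 5526.8657

5526.8657 J


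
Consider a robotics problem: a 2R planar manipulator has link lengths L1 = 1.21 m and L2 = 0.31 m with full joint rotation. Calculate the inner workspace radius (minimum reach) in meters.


r_min = |L1 - L2| = |1.21 - 0.31| = 0.9000

0.9000 m


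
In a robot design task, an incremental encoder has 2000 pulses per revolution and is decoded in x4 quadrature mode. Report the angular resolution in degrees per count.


resolution = 360 / (PPR * 4) = 360 / 8000 = 0.0450

0.0450 degrees


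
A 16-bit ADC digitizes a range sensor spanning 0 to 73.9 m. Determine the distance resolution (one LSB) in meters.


res = range / 2^n = 73.9/2^16 = 73.9/65536 = 0.0011

0.0011 m


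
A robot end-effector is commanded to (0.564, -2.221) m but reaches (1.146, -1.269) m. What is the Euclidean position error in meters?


dx = 1.146 - (0.564) = 0.5820, dy = -1.269 - (-2.221) = 0.9520
err = sqrt(0.338724 + 0.906304) = 1.1158

1.1158 m


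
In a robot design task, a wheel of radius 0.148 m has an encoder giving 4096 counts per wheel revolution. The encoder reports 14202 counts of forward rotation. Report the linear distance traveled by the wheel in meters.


revs = 14202/4096 = 3.467285
d = revs * 2*pi*r = 3.467285 * 2*pi*0.148 = 3.2243

3.2243 m


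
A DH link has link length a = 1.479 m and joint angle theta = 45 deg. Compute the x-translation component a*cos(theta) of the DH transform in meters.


a*cos(theta) = 1.479*cos(45 deg) = 1.0458

1.0458 m


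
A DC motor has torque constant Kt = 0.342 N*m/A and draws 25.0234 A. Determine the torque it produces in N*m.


tau = Kt * I = 0.342*25.0234 = 8.5580

8.5580 N*m


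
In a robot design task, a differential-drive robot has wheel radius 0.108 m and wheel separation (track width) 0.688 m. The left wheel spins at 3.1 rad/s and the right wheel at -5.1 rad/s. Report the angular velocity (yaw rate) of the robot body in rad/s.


omega = r*(wR - wL)/L = 0.108*(-5.1 - (3.1))/0.688 = -1.2872

-1.2872 rad/s


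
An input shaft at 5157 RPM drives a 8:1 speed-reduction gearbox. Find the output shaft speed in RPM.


omega_out = omega_in / N = 5157 / 8 = 644.6250

644.6250 RPM


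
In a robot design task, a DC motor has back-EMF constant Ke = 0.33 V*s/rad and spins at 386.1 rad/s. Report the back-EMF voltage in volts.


V_emf = Ke * omega = 0.33*386.1 = 127.4130

127.4130 V


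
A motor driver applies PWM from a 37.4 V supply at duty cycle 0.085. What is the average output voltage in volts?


V_avg = V_supply * D = 37.4*0.085 = 3.1790

3.1790 V


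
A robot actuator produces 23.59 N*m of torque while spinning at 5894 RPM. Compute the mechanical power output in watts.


omega = 5894 * 2*pi/60 = 617.218237 rad/s
P = tau * omega = 23.59 * 617.218237 = 14560.1782

14560.1782 W


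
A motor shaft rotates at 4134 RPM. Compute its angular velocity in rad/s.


omega = 4134 * 2*pi/60 = 432.9115

432.9115 rad/s


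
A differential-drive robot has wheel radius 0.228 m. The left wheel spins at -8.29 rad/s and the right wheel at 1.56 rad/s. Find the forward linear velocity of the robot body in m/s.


v = r*(wR + wL)/2 = 0.228*(1.56 + -8.29)/2 = -0.7672

-0.7672 m/s


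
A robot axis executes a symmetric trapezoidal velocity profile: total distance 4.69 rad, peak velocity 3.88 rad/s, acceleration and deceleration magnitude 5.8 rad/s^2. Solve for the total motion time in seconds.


t_acc = v/a = 3.88/5.8 = 0.668966 s
d_acc = v^2/(2a) = 1.297793 rad (each ramp)
d_cruise = 4.69 - 2*1.297793 = 2.094414 rad
t_cruise = 2.094414/3.88 = 0.539797 s
t_total = 2*0.668966 + 0.539797 = 1.8777

1.8777 s


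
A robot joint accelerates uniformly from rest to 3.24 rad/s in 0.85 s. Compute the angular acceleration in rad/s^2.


alpha = delta_omega / t = 3.24 / 0.85 = 3.8118

3.8118 rad/s^2


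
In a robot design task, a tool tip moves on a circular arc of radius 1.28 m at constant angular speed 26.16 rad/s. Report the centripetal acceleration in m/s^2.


a_c = omega^2 * r = 26.16^2 * 1.28 = 875.9624

875.9624 m/s^2


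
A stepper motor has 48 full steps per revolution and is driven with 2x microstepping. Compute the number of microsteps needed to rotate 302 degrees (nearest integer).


step_size = 360/(48*2) = 360/96 = 3.750000 deg
n = 302/(360/96) = 302*96/360 = 80.5333 -> 81

81 steps
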